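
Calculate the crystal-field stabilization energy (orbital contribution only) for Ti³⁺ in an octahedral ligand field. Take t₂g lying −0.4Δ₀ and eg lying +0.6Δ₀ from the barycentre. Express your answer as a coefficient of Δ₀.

-0.4 Δ₀

Group 4 minus oxidation state +3 gives a d¹ configuration for Ti³⁺.
Configuration: t₂g¹ eg⁰.
CFSE = 1(-0.4Δ₀) + 0(0.6Δ₀) = -0.4Δ₀ + 0.0Δ₀ = -0.4Δ₀.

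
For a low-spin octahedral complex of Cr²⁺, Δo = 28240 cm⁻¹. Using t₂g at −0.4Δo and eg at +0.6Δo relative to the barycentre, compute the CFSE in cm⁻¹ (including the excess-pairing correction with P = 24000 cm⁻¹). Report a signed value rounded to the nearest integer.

Cr sits in group 6; removing 2 electrons leaves Cr²⁺ with 6 − 2 = 4 d electrons.
Electron filling gives t₂g⁴ eg⁰.
Orbital CFSE = 4(-0.4) + 0(0.6) = -1.6Δo = -1.6 × 28240 = -45184 cm⁻¹.
Pairing penalty: 1 pair vs 0 in the high-spin reference → 1 extra × P = 24000 cm⁻¹.
Net CFSE = -45184 + 24000 = -21184 cm⁻¹.

-21184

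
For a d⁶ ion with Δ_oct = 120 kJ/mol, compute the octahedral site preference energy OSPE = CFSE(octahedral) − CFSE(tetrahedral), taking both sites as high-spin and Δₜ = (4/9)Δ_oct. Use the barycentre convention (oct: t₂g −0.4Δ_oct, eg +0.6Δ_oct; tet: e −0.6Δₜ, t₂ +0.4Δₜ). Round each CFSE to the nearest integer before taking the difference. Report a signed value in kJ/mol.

-16

Octahedral (high-spin): t₂g⁴ eg², CFSE = 4(−0.4) + 2(+0.6) = -0.4Δ_oct = -0.4 × 120 = -48 kJ/mol.
Tetrahedral: e³ t₂³, CFSE = 3(−0.6) + 3(+0.4) = -0.6Δₜ = -0.6 × (4/9) × 120 = -32 kJ/mol.
Subtracting, OSPE = -48 − (-32) = -16 kJ/mol.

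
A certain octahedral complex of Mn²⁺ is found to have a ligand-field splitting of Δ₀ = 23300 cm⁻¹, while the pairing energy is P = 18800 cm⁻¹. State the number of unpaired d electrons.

1

Group 7 minus oxidation state +2 gives a d⁵ configuration for Mn²⁺.
Since Δ₀ = 23300 cm⁻¹ > P = 18800 cm⁻¹, the complex adopts the low-spin configuration.
Configuration: t₂g⁵ eg⁰.
Unpaired electrons: 1.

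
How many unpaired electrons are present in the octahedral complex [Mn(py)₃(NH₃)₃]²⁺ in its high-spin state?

Ligand charges: 3×(+0) from py and 3×(+0) from NH₃ sum to +0; with overall charge +2, Mn is +2.
Group 7 minus oxidation state +2 gives a d⁵ configuration for Mn²⁺.
Configuration: t2g^3 e_g^2, giving 5 unpaired electrons.

5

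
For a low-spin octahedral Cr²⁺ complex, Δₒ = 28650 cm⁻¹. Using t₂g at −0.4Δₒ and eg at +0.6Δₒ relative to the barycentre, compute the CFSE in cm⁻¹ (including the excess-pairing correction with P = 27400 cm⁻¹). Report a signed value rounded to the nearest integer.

Group 6 minus oxidation state +2 gives a d⁴ configuration for Cr²⁺.
Configuration: t₂g⁴ eg⁰.
CFSE(orbital) = 4×(-0.4Δₒ) + 0×(0.6Δₒ) = -1.6Δₒ; with Δₒ = 28650 cm⁻¹ that is -45840 cm⁻¹.
Relative to high-spin t₂g³ eg¹ (0 paired), the low-spin configuration has 1 additional pair, contributing +1 × 27400 = +27400 cm⁻¹.
Net CFSE = -45840 + 27400 = -18440 cm⁻¹.

-18440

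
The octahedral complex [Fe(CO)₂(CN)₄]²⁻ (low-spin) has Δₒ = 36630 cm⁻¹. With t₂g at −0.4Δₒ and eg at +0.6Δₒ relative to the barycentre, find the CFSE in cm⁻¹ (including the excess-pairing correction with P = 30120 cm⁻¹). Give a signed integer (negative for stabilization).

Ligand charges: 2×(+0) from CO and 4×(-1) from CN⁻ sum to -4; with overall charge -2, Fe is +2.
Fe²⁺: group 8, so d-count = 8 − 2 = 6.
Configuration: t₂g⁶ eg⁰.
Orbital CFSE = 6(-0.4) + 0(0.6) = -2.4Δₒ = -2.4 × 36630 = -87912 cm⁻¹.
Pairing penalty: 3 pairs vs 1 in the high-spin reference → 2 extra × P = 60240 cm⁻¹.
Net CFSE = -87912 + 60240 = -27672 cm⁻¹.

-27672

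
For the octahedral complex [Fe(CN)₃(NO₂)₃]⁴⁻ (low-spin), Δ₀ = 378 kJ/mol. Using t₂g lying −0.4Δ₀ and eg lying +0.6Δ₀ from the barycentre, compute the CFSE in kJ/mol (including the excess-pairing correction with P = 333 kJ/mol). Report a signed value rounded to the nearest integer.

-241

Ligand charges: 3×(-1) from CN⁻ and 3×(-1) from NO₂⁻ sum to -6; with overall charge -4, Fe is +2.
Fe²⁺: group 8, so d-count = 8 − 2 = 6.
Configuration: t₂g⁶ eg⁰.
The orbital stabilization is -2.4Δ₀ = -2.4 × 378 = -907 kJ/mol.
Relative to high-spin t₂g⁴ eg² (1 paired), the low-spin configuration has 2 additional pairs, contributing +2 × 333 = +666 kJ/mol.
Net CFSE = -907 + 666 = -241 kJ/mol.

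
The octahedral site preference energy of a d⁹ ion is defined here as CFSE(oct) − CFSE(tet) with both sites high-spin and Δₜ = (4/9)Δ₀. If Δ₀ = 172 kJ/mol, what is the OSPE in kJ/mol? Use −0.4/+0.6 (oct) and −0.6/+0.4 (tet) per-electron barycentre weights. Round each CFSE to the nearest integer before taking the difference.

In an octahedral site d⁹ (HS) is t₂g⁶ eg³, giving CFSE(oct) = -0.6Δ₀ = -103 kJ/mol.
In a tetrahedral site the filling is e⁴ t₂⁵: CFSE(tet) = -0.4Δₜ = -0.4 × (4/9)(172) = -31 kJ/mol.
OSPE = -103 − (-31) = -72 kJ/mol.

-72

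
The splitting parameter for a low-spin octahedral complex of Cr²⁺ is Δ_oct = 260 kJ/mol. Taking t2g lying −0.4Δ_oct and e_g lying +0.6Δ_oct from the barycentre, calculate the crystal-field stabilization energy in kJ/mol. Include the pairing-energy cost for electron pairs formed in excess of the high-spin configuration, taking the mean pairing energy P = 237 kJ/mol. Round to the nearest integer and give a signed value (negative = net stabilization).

Cr sits in group 6; removing 2 electrons leaves Cr²⁺ with 6 − 2 = 4 d electrons.
Electron filling gives t2g^4 e_g^0.
Orbital CFSE = 4(-0.4) + 0(0.6) = -1.6Δ_oct = -1.6 × 260 = -416 kJ/mol.
Relative to high-spin t2g^3 e_g^1 (0 paired), the low-spin configuration has 1 additional pair, contributing +1 × 237 = +237 kJ/mol.
Overall CFSE = -416 + 237 = -179 kJ/mol.

-179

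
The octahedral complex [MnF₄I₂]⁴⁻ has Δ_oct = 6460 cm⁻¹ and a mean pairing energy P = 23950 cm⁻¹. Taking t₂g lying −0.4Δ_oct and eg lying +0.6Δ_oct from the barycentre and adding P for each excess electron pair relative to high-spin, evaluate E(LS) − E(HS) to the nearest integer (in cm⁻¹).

Ligand charges: 4×(-1) from F⁻ and 2×(-1) from I⁻ sum to -6; with overall charge -4, Mn is +2.
Mn²⁺: group 7, so d-count = 7 − 2 = 5.
High-spin d⁵ fills as t₂g³ eg² with CFSE 3(−0.4) + 2(+0.6) = 0.0Δ_oct = 0 cm⁻¹.
Low-spin: t₂g⁵ eg⁰, orbital CFSE = -2.0Δ_oct = -12920 cm⁻¹; plus 2 excess pairs × P = +47900 cm⁻¹; total 34980 cm⁻¹.
Thus E(LS) − E(HS) = 34980 cm⁻¹.

34980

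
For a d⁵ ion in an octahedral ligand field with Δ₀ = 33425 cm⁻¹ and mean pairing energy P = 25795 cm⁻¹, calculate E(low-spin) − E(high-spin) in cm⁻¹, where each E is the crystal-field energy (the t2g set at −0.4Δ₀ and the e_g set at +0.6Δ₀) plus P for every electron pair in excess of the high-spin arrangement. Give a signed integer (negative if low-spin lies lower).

-15260

High-spin d⁵ fills as t2g^3 e_g^2 with CFSE 3(−0.4) + 2(+0.6) = 0.0Δ₀ = 0 cm⁻¹.
Low-spin t2g^5 e_g^0 gives -2.0Δ₀ = -66850 cm⁻¹, but forming 2 extra pairs costs 2P = 51590 cm⁻¹, so E(LS) = -66850 + 51590 = -15260 cm⁻¹.
The difference is -15260 − (0) = -15260 cm⁻¹, so low-spin lies lower.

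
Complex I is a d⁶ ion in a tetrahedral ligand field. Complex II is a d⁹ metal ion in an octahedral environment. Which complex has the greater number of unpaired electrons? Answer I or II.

I: Tetrahedral fields are weak (Δₜ ≈ 4/9 Δₒ), so electrons fill high-spin; e^3 t2^3 → 4 unpaired.
II: For octahedral d⁹ the high- and low-spin configurations coincide; t₂g⁶ eg³ → 1 unpaired.
So I has more unpaired electrons.

I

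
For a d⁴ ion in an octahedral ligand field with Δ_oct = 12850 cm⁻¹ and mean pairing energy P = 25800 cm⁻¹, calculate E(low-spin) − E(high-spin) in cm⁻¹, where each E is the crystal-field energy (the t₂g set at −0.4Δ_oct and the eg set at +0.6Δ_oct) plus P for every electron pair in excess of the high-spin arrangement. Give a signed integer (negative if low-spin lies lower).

In the high-spin limit (t₂g³ eg¹) the orbital term is -0.6Δ_oct = -7710 cm⁻¹, with no excess pairing.
For low-spin the configuration is t₂g⁴ eg⁰: orbital energy -1.6 × 12850 = -20560 cm⁻¹, and 1 additional pair relative to high-spin adds 25800 cm⁻¹, giving 5240 cm⁻¹.
Thus E(LS) − E(HS) = 12950 cm⁻¹.

12950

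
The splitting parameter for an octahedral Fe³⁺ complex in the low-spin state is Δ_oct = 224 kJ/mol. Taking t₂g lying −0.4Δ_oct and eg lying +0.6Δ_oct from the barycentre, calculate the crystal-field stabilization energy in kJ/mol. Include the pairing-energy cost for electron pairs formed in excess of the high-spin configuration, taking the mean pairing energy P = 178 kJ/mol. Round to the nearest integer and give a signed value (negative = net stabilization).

Group 8 minus oxidation state +3 gives a d⁵ configuration for Fe³⁺.
Electron filling gives t₂g⁵ eg⁰.
Orbital CFSE = 5(-0.4) + 0(0.6) = -2.0Δ_oct = -2.0 × 224 = -448 kJ/mol.
Pairing penalty: 2 pairs vs 0 in the high-spin reference → 2 extra × P = 356 kJ/mol.
Net CFSE = -448 + 356 = -92 kJ/mol.

-92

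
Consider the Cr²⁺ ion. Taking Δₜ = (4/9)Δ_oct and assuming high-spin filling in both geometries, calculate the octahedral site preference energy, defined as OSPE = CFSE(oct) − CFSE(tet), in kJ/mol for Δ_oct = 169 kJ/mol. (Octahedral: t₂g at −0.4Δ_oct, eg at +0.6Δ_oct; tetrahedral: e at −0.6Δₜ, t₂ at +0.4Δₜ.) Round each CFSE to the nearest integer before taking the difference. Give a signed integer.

-71

Cr²⁺: group 6, so d-count = 6 − 2 = 4.
Octahedral (high-spin): t2g^3 e_g^1, CFSE = 3(−0.4) + 1(+0.6) = -0.6Δ_oct = -0.6 × 169 = -101 kJ/mol.
Tetrahedral: e^2 t2^2, CFSE = 2(−0.6) + 2(+0.4) = -0.4Δₜ = -0.4 × (4/9) × 169 = -30 kJ/mol.
OSPE = -101 − (-30) = -71 kJ/mol.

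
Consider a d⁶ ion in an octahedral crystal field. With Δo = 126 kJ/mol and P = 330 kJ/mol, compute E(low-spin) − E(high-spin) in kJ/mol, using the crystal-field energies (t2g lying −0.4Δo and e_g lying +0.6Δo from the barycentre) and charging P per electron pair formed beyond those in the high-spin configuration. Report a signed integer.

408

In the high-spin limit (t2g^4 e_g^2) the orbital term is -0.4Δo = -50 kJ/mol, with no excess pairing.
Low-spin t2g^6 e_g^0 gives -2.4Δo = -302 kJ/mol, but forming 2 extra pairs costs 2P = 660 kJ/mol, so E(LS) = -302 + 660 = 358 kJ/mol.
E(LS) − E(HS) = 358 − (-50) = 408 kJ/mol.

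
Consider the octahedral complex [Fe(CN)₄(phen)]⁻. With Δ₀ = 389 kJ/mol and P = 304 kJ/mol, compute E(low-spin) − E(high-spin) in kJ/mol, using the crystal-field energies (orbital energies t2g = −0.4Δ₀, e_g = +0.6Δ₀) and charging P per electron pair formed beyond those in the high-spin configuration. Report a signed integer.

Ligand charges: 4×(-1) from CN⁻ and 1×(+0) from phen sum to -4; with overall charge -1, Fe is +3.
Group 8 minus oxidation state +3 gives a d⁵ configuration for Fe³⁺.
In the high-spin limit (t2g^3 e_g^2) the orbital term is 0.0Δ₀ = 0 kJ/mol, with no excess pairing.
For low-spin the configuration is t2g^5 e_g^0: orbital energy -2.0 × 389 = -778 kJ/mol, and 2 additional pairs relative to high-spin add 608 kJ/mol, giving -170 kJ/mol.
The difference is -170 − (0) = -170 kJ/mol, so low-spin lies lower.

-170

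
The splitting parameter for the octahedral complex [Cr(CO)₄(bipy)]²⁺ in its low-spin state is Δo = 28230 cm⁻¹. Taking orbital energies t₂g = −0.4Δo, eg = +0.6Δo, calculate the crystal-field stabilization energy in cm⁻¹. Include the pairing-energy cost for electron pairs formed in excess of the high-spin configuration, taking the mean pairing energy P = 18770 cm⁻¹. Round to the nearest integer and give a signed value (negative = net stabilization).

Ligand charges: 4×(+0) from CO and 1×(+0) from bipy sum to +0; with overall charge +2, Cr is +2.
Cr²⁺: group 6, so d-count = 6 − 2 = 4.
Electron filling gives t₂g⁴ eg⁰.
The orbital stabilization is -1.6Δo = -1.6 × 28230 = -45168 cm⁻¹.
Pairing penalty: 1 pair vs 0 in the high-spin reference → 1 extra × P = 18770 cm⁻¹.
Overall CFSE = -45168 + 18770 = -26398 cm⁻¹.

-26398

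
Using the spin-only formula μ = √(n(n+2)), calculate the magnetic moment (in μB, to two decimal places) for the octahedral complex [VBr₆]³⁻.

2.83 μB

Each Br⁻ contributes -1; 6 × (-1) = -6. With overall charge -3, V is in the +3 oxidation state.
V is in group 5, so V³⁺ is d² (5 − 3 = 2).
Configuration: t2g^2 e_g^0 → 2 unpaired electrons.
μ(spin-only) = √[2(2+2)] = √8 ≈ 2.83 μB.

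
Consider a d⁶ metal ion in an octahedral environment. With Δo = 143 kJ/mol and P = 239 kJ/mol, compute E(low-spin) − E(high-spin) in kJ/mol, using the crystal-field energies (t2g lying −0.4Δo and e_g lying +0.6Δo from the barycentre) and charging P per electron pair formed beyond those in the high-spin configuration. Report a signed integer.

In the high-spin limit (t2g^4 e_g^2) the orbital term is -0.4Δo = -57 kJ/mol, with no excess pairing.
For low-spin the configuration is t2g^6 e_g^0: orbital energy -2.4 × 143 = -343 kJ/mol, and 2 additional pairs relative to high-spin add 478 kJ/mol, giving 135 kJ/mol.
The difference is 135 − (-57) = 192 kJ/mol, so high-spin lies lower.

192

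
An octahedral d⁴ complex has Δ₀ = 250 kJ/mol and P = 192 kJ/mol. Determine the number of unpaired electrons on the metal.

Here Δ₀ > P (250 > 192), so the low-spin state is favoured.
That gives t₂g⁴ eg⁰.
Unpaired electrons: 2.

2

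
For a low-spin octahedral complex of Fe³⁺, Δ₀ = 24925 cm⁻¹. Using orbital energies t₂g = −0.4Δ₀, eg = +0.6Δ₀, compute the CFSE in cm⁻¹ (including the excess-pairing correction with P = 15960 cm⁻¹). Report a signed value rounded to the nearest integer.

-17930

Group 8 minus oxidation state +3 gives a d⁵ configuration for Fe³⁺.
Configuration: t₂g⁵ eg⁰.
CFSE(orbital) = 5×(-0.4Δ₀) + 0×(0.6Δ₀) = -2.0Δ₀; with Δ₀ = 24925 cm⁻¹ that is -49850 cm⁻¹.
High-spin d⁵ would be t₂g³ eg² with 0 pairs; low-spin has 2, so 2 excess pairs cost +2P = +31920 cm⁻¹.
Combining: -49850 + 31920 = -17930 cm⁻¹.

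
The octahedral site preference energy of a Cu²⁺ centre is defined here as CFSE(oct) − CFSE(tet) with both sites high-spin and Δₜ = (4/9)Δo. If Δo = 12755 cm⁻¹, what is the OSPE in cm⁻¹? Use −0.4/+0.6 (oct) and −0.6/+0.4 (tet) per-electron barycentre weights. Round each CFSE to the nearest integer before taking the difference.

Cu is in group 11, so Cu²⁺ is d⁹ (11 − 2 = 9).
Octahedral (high-spin): t2g^6 e_g^3, CFSE = 6(−0.4) + 3(+0.6) = -0.6Δo = -0.6 × 12755 = -7653 cm⁻¹.
Tetrahedral e^4 t2^5 gives -0.4Δₜ = -0.4 × (4/9) × 12755 = -2268 cm⁻¹.
Subtracting, OSPE = -7653 − (-2268) = -5385 cm⁻¹.

-5385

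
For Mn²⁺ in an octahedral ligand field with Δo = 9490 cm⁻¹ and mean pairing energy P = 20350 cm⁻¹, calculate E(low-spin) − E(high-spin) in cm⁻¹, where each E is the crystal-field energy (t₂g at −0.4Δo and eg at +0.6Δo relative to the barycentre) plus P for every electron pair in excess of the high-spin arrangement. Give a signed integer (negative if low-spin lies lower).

Mn sits in group 7; removing 2 electrons leaves Mn²⁺ with 7 − 2 = 5 d electrons.
High-spin: t₂g³ eg², CFSE = 0.0Δo = 0 cm⁻¹.
Low-spin: t₂g⁵ eg⁰, orbital CFSE = -2.0Δo = -18980 cm⁻¹; plus 2 excess pairs × P = +40700 cm⁻¹; total 21720 cm⁻¹.
E(LS) − E(HS) = 21720 − (0) = 21720 cm⁻¹.

21720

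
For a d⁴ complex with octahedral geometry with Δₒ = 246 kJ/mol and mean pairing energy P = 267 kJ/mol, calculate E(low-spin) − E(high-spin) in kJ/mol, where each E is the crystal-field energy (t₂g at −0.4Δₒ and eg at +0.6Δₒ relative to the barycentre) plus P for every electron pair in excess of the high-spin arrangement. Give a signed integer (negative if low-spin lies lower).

21

High-spin d⁴ fills as t₂g³ eg¹ with CFSE 3(−0.4) + 1(+0.6) = -0.6Δₒ = -148 kJ/mol.
For low-spin the configuration is t₂g⁴ eg⁰: orbital energy -1.6 × 246 = -394 kJ/mol, and 1 additional pair relative to high-spin adds 267 kJ/mol, giving -127 kJ/mol.
The difference is -127 − (-148) = 21 kJ/mol, so high-spin lies lower.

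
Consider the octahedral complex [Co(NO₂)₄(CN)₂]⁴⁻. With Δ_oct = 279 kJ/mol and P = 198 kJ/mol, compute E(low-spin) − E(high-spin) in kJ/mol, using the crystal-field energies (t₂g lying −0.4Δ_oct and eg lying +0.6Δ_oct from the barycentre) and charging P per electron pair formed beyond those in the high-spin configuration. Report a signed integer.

Ligand charges: 4×(-1) from NO₂⁻ and 2×(-1) from CN⁻ sum to -6; with overall charge -4, Co is +2.
Co sits in group 9; removing 2 electrons leaves Co²⁺ with 9 − 2 = 7 d electrons.
In the high-spin limit (t₂g⁵ eg²) the orbital term is -0.8Δ_oct = -223 kJ/mol, with no excess pairing.
Low-spin: t₂g⁶ eg¹, orbital CFSE = -1.8Δ_oct = -502 kJ/mol; plus 1 excess pair × P = +198 kJ/mol; total -304 kJ/mol.
Thus E(LS) − E(HS) = -81 kJ/mol.

-81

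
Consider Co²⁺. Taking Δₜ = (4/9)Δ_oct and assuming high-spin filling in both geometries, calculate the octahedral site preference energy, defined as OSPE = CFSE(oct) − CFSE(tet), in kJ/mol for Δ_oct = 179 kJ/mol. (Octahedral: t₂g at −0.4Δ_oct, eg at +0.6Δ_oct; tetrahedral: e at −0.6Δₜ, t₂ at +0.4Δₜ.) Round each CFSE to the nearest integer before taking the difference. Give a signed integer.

-48

Group 9 minus oxidation state +2 gives a d⁷ configuration for Co²⁺.
In an octahedral site d⁷ (HS) is t2g^5 e_g^2, giving CFSE(oct) = -0.8Δ_oct = -143 kJ/mol.
Tetrahedral: e^4 t2^3, CFSE = 4(−0.6) + 3(+0.4) = -1.2Δₜ = -1.2 × (4/9) × 179 = -95 kJ/mol.
OSPE = -143 − (-95) = -48 kJ/mol.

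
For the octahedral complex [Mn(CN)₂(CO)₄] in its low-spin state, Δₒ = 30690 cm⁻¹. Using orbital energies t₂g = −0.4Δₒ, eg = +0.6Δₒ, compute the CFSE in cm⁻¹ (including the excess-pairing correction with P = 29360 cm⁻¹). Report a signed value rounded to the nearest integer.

Ligand charges: 2×(-1) from CN⁻ and 4×(+0) from CO sum to -2; with overall charge +0, Mn is +2.
Group 7 minus oxidation state +2 gives a d⁵ configuration for Mn²⁺.
Electron filling gives t₂g⁵ eg⁰.
Orbital CFSE = 5(-0.4) + 0(0.6) = -2.0Δₒ = -2.0 × 30690 = -61380 cm⁻¹.
Pairing penalty: 2 pairs vs 0 in the high-spin reference → 2 extra × P = 58720 cm⁻¹.
Net CFSE = -61380 + 58720 = -2660 cm⁻¹.

-2660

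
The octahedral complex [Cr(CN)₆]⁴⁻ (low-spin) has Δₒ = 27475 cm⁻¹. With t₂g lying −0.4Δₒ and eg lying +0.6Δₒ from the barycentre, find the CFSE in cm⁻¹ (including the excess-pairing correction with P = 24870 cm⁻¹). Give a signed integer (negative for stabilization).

-19090

Each CN⁻ contributes -1; 6 × (-1) = -6. With overall charge -4, Cr is in the +2 oxidation state.
Group 6 minus oxidation state +2 gives a d⁴ configuration for Cr²⁺.
Electron filling gives t₂g⁴ eg⁰.
CFSE(orbital) = 4×(-0.4Δₒ) + 0×(0.6Δₒ) = -1.6Δₒ; with Δₒ = 27475 cm⁻¹ that is -43960 cm⁻¹.
High-spin d⁴ would be t₂g³ eg¹ with 0 pairs; low-spin has 1, so 1 excess pair costs +1P = +24870 cm⁻¹.
Overall CFSE = -43960 + 24870 = -19090 cm⁻¹.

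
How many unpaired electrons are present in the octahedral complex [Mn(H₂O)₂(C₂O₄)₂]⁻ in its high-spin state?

Ligand charges: 2×(+0) from H₂O and 2×(-2) from C₂O₄²⁻ sum to -4; with overall charge -1, Mn is +3.
Mn is in group 7, so Mn³⁺ is d⁴ (7 − 3 = 4).
Configuration: t₂g³ eg¹, giving 4 unpaired electrons.

4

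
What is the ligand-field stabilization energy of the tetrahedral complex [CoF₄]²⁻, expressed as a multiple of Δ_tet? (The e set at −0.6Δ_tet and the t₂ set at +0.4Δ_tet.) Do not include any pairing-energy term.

Each F⁻ contributes -1; 4 × (-1) = -4. With overall charge -2, Co is in the +2 oxidation state.
Co²⁺: group 9, so d-count = 9 − 2 = 7.
Tetrahedral splitting is small, so the complex is high-spin.
Configuration: e⁴ t₂³.
CFSE = 4(-0.6Δ_tet) + 3(0.4Δ_tet) = -2.4Δ_tet + 1.2Δ_tet = -1.2Δ_tet.

-1.2 Δ_tet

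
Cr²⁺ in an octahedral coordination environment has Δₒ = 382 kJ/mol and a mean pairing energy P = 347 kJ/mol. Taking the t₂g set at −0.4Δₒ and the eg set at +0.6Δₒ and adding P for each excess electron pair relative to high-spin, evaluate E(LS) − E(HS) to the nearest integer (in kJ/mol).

Cr²⁺: group 6, so d-count = 6 − 2 = 4.
High-spin: t₂g³ eg¹, CFSE = -0.6Δₒ = -229 kJ/mol.
Low-spin t₂g⁴ eg⁰ gives -1.6Δₒ = -611 kJ/mol, but forming 1 extra pair costs 1P = 347 kJ/mol, so E(LS) = -611 + 347 = -264 kJ/mol.
E(LS) − E(HS) = -264 − (-229) = -35 kJ/mol.

-35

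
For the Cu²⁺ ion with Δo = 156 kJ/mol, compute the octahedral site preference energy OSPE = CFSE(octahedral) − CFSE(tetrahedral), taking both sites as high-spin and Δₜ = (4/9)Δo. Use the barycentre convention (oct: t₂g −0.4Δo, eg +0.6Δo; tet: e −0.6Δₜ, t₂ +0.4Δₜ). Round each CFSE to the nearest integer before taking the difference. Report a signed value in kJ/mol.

Cu²⁺: group 11, so d-count = 11 − 2 = 9.
In an octahedral site d⁹ (HS) is t2g^6 e_g^3, giving CFSE(oct) = -0.6Δo = -94 kJ/mol.
Tetrahedral e^4 t2^5 gives -0.4Δₜ = -0.4 × (4/9) × 156 = -28 kJ/mol.
OSPE = -94 − (-28) = -66 kJ/mol.

-66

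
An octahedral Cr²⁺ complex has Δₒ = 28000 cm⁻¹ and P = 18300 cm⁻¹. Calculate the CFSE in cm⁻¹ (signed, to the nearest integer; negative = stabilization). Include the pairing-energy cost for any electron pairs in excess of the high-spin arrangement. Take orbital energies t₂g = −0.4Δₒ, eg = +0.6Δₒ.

-26500

Group 6 minus oxidation state +2 gives a d⁴ configuration for Cr²⁺.
Here Δₒ > P (28000 > 18300), so the low-spin state is favoured.
Configuration: t₂g⁴ eg⁰.
Orbital CFSE = -1.6Δₒ = -1.6 × 28000 = -44800 cm⁻¹.
Excess pairs vs high-spin: 1 − 0 = 1; pairing cost = +18300 cm⁻¹.
Net CFSE = -44800 + 18300 = -26500 cm⁻¹.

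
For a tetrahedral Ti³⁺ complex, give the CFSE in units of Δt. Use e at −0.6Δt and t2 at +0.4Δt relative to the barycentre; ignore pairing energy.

-0.6 Δt

Ti³⁺: group 4, so d-count = 4 − 3 = 1.
Tetrahedral fields are weak (Δₜ ≈ 4/9 Δₒ), so electrons fill high-spin.
Configuration: e^1 t2^0.
CFSE = 1(-0.6Δt) + 0(0.4Δt) = -0.6Δt + 0.0Δt = -0.6Δt.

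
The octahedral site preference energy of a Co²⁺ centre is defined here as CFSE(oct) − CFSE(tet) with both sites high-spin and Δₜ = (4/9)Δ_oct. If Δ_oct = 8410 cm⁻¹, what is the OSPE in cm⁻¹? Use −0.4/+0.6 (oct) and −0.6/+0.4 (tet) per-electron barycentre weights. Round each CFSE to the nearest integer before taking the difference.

-2243

Group 9 minus oxidation state +2 gives a d⁷ configuration for Co²⁺.
Octahedral high-spin t₂g⁵ eg²: CFSE = -0.8 × 8410 = -6728 cm⁻¹.
Tetrahedral: e⁴ t₂³, CFSE = 4(−0.6) + 3(+0.4) = -1.2Δₜ = -1.2 × (4/9) × 8410 = -4485 cm⁻¹.
OSPE = -6728 − (-4485) = -2243 cm⁻¹.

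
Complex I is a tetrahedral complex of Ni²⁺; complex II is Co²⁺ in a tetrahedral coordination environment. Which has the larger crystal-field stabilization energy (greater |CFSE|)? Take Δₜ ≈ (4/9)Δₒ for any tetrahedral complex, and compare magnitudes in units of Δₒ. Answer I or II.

I: Ni sits in group 10; removing 2 electrons leaves Ni²⁺ with 10 − 2 = 8 d electrons; With tetrahedral geometry the complex is necessarily high-spin; e⁴ t₂⁴, CFSE = -0.8Δₜ ≈ -0.36Δₒ.
II: Co is in group 9, so Co²⁺ is d⁷ (9 − 2 = 7); Tetrahedral splitting is small, so the complex is high-spin; e^4 t2^3, CFSE = -1.2Δₜ ≈ -0.53Δₒ.
So II has the larger |CFSE|.

II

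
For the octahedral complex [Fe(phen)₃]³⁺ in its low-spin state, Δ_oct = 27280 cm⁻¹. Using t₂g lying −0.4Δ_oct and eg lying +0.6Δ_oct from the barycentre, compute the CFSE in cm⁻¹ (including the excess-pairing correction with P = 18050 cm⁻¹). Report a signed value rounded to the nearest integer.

-18460

phen is neutral, so the +3 overall charge sits on Fe: oxidation state +3.
Fe³⁺: group 8, so d-count = 8 − 3 = 5.
The d⁵ electrons fill as t₂g⁵ eg⁰.
The orbital stabilization is -2.0Δ_oct = -2.0 × 27280 = -54560 cm⁻¹.
Relative to high-spin t₂g³ eg² (0 paired), the low-spin configuration has 2 additional pairs, contributing +2 × 18050 = +36100 cm⁻¹.
Net CFSE = -54560 + 36100 = -18460 cm⁻¹.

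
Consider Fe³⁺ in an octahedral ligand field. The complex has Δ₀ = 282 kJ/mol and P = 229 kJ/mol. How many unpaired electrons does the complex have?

1

Fe³⁺: group 8, so d-count = 8 − 3 = 5.
With Δ₀ > P the complex is low-spin.
Filling d⁵ accordingly: t2g^5 e_g^0.
Unpaired electrons: 1.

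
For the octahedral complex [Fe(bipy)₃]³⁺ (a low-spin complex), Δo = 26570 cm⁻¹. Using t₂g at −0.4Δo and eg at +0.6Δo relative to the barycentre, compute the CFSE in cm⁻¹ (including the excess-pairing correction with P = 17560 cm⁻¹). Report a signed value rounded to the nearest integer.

-18020

bipy is neutral, so the +3 overall charge sits on Fe: oxidation state +3.
Fe is in group 8, so Fe³⁺ is d⁵ (8 − 3 = 5).
The d⁵ electrons fill as t₂g⁵ eg⁰.
Orbital CFSE = 5(-0.4) + 0(0.6) = -2.0Δo = -2.0 × 26570 = -53140 cm⁻¹.
High-spin d⁵ would be t₂g³ eg² with 0 pairs; low-spin has 2, so 2 excess pairs cost +2P = +35120 cm⁻¹.
Net CFSE = -53140 + 35120 = -18020 cm⁻¹.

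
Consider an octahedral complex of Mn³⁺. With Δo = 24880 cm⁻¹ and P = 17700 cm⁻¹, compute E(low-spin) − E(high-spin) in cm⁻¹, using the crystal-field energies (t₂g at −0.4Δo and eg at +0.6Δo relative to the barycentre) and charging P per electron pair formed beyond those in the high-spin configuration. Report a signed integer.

-7180

Mn sits in group 7; removing 3 electrons leaves Mn³⁺ with 7 − 3 = 4 d electrons.
High-spin: t₂g³ eg¹, CFSE = -0.6Δo = -14928 cm⁻¹.
For low-spin the configuration is t₂g⁴ eg⁰: orbital energy -1.6 × 24880 = -39808 cm⁻¹, and 1 additional pair relative to high-spin adds 17700 cm⁻¹, giving -22108 cm⁻¹.
Thus E(LS) − E(HS) = -7180 cm⁻¹.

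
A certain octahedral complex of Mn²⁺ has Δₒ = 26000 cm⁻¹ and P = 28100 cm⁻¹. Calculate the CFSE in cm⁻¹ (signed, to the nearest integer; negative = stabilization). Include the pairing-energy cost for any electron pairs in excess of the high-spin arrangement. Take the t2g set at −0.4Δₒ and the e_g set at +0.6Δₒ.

0

Mn²⁺: group 7, so d-count = 7 − 2 = 5.
Since Δₒ = 26000 cm⁻¹ < P = 28100 cm⁻¹, the complex adopts the high-spin configuration.
Configuration: t2g^3 e_g^2.
Orbital CFSE = 0.0Δₒ = 0.0 × 26000 = 0 cm⁻¹.
High-spin has no excess pairs, so no pairing correction applies.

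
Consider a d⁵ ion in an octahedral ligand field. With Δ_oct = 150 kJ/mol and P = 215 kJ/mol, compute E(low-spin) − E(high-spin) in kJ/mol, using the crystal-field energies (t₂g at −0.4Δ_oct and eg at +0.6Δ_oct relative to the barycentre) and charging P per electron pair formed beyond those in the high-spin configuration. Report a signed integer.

High-spin d⁵ fills as t₂g³ eg² with CFSE 3(−0.4) + 2(+0.6) = 0.0Δ_oct = 0 kJ/mol.
Low-spin t₂g⁵ eg⁰ gives -2.0Δ_oct = -300 kJ/mol, but forming 2 extra pairs costs 2P = 430 kJ/mol, so E(LS) = -300 + 430 = 130 kJ/mol.
The difference is 130 − (0) = 130 kJ/mol, so high-spin lies lower.

130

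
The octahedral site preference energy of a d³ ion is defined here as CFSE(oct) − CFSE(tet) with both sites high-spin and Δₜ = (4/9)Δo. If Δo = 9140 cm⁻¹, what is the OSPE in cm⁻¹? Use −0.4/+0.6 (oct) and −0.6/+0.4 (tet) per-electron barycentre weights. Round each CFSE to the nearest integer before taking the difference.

Octahedral high-spin t₂g³ eg⁰: CFSE = -1.2 × 9140 = -10968 cm⁻¹.
Tetrahedral e² t₂¹ gives -0.8Δₜ = -0.8 × (4/9) × 9140 = -3250 cm⁻¹.
OSPE = CFSE(oct) − CFSE(tet) = -10968 − (-3250) = -7718 cm⁻¹.

-7718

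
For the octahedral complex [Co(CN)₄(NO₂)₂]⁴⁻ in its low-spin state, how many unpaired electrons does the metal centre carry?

1

Ligand charges: 4×(-1) from CN⁻ and 2×(-1) from NO₂⁻ sum to -6; with overall charge -4, Co is +2.
Co is in group 9, so Co²⁺ is d⁷ (9 − 2 = 7).
Configuration: t₂g⁶ eg¹, giving 1 unpaired electron.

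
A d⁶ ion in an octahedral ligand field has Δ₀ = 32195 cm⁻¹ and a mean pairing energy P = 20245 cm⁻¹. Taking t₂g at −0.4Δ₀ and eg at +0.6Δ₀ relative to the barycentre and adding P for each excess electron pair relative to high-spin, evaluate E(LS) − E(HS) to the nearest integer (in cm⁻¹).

-23900

In the high-spin limit (t₂g⁴ eg²) the orbital term is -0.4Δ₀ = -12878 cm⁻¹, with no excess pairing.
For low-spin the configuration is t₂g⁶ eg⁰: orbital energy -2.4 × 32195 = -77268 cm⁻¹, and 2 additional pairs relative to high-spin add 40490 cm⁻¹, giving -36778 cm⁻¹.
E(LS) − E(HS) = -36778 − (-12878) = -23900 cm⁻¹.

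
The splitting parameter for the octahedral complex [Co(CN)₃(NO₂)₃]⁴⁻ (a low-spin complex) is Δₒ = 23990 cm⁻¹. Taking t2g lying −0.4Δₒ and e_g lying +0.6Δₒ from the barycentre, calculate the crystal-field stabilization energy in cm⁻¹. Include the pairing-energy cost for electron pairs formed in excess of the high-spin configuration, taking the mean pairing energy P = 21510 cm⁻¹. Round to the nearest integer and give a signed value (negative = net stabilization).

-21672

Ligand charges: 3×(-1) from CN⁻ and 3×(-1) from NO₂⁻ sum to -6; with overall charge -4, Co is +2.
Co²⁺: group 9, so d-count = 9 − 2 = 7.
Electron filling gives t2g^6 e_g^1.
CFSE(orbital) = 6×(-0.4Δₒ) + 1×(0.6Δₒ) = -1.8Δₒ; with Δₒ = 23990 cm⁻¹ that is -43182 cm⁻¹.
Relative to high-spin t2g^5 e_g^2 (2 paired), the low-spin configuration has 1 additional pair, contributing +1 × 21510 = +21510 cm⁻¹.
Combining: -43182 + 21510 = -21672 cm⁻¹.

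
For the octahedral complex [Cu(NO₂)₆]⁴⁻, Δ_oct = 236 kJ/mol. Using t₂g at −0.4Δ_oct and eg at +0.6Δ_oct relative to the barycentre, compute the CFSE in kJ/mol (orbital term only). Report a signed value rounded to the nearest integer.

Each NO₂⁻ contributes -1; 6 × (-1) = -6. With overall charge -4, Cu is in the +2 oxidation state.
Group 11 minus oxidation state +2 gives a d⁹ configuration for Cu²⁺.
Configuration: t₂g⁶ eg³.
The orbital stabilization is -0.6Δ_oct = -0.6 × 236 = -142 kJ/mol.

-142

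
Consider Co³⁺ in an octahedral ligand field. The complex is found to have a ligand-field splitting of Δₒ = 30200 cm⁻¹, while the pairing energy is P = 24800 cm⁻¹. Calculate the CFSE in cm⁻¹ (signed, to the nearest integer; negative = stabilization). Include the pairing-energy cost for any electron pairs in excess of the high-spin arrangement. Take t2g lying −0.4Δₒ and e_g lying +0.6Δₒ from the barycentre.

-22880

Co³⁺: group 9, so d-count = 9 − 3 = 6.
Since Δₒ = 30200 cm⁻¹ > P = 24800 cm⁻¹, the complex adopts the low-spin configuration.
That gives t2g^6 e_g^0.
Orbital CFSE = -2.4Δₒ = -2.4 × 30200 = -72480 cm⁻¹.
Excess pairs vs high-spin: 3 − 1 = 2; pairing cost = +49600 cm⁻¹.
Net CFSE = -72480 + 49600 = -22880 cm⁻¹.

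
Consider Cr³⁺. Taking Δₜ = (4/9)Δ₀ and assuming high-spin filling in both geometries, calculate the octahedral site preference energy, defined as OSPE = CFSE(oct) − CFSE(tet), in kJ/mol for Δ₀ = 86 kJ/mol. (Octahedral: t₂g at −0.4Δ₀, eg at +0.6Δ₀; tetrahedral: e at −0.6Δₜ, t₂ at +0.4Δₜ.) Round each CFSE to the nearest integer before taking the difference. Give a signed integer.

-72

Cr is in group 6, so Cr³⁺ is d³ (6 − 3 = 3).
Octahedral high-spin t₂g³ eg⁰: CFSE = -1.2 × 86 = -103 kJ/mol.
In a tetrahedral site the filling is e² t₂¹: CFSE(tet) = -0.8Δₜ = -0.8 × (4/9)(86) = -31 kJ/mol.
OSPE = -103 − (-31) = -72 kJ/mol.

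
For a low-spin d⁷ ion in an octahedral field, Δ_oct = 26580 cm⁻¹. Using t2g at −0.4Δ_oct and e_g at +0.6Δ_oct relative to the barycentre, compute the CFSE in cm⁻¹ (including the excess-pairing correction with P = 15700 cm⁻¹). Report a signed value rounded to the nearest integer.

-32144

Electron filling gives t2g^6 e_g^1.
CFSE(orbital) = 6×(-0.4Δ_oct) + 1×(0.6Δ_oct) = -1.8Δ_oct; with Δ_oct = 26580 cm⁻¹ that is -47844 cm⁻¹.
High-spin d⁷ would be t2g^5 e_g^2 with 2 pairs; low-spin has 3, so 1 excess pair costs +1P = +15700 cm⁻¹.
Combining: -47844 + 15700 = -32144 cm⁻¹.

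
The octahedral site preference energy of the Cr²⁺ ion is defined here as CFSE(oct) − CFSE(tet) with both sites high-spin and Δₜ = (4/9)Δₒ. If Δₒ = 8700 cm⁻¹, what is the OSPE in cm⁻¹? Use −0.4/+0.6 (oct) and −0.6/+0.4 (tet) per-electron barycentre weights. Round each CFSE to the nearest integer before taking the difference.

-3673

Cr is in group 6, so Cr²⁺ is d⁴ (6 − 2 = 4).
Octahedral high-spin t2g^3 e_g^1: CFSE = -0.6 × 8700 = -5220 cm⁻¹.
Tetrahedral e^2 t2^2 gives -0.4Δₜ = -0.4 × (4/9) × 8700 = -1547 cm⁻¹.
Subtracting, OSPE = -5220 − (-1547) = -3673 cm⁻¹.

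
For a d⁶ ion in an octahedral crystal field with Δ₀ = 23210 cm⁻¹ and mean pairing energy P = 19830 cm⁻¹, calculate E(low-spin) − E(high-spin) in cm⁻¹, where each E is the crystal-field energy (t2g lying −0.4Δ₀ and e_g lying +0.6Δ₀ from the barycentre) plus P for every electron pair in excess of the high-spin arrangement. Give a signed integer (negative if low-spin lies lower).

High-spin d⁶ fills as t2g^4 e_g^2 with CFSE 4(−0.4) + 2(+0.6) = -0.4Δ₀ = -9284 cm⁻¹.
Low-spin t2g^6 e_g^0 gives -2.4Δ₀ = -55704 cm⁻¹, but forming 2 extra pairs costs 2P = 39660 cm⁻¹, so E(LS) = -55704 + 39660 = -16044 cm⁻¹.
E(LS) − E(HS) = -16044 − (-9284) = -6760 cm⁻¹.

-6760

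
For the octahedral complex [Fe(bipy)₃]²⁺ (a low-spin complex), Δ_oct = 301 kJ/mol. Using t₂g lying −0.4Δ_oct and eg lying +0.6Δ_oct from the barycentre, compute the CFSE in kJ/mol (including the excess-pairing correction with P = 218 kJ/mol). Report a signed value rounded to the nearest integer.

-286

bipy is neutral, so the +2 overall charge sits on Fe: oxidation state +2.
Fe is in group 8, so Fe²⁺ is d⁶ (8 − 2 = 6).
The d⁶ electrons fill as t₂g⁶ eg⁰.
Orbital CFSE = 6(-0.4) + 0(0.6) = -2.4Δ_oct = -2.4 × 301 = -722 kJ/mol.
Pairing penalty: 3 pairs vs 1 in the high-spin reference → 2 extra × P = 436 kJ/mol.
Overall CFSE = -722 + 436 = -286 kJ/mol.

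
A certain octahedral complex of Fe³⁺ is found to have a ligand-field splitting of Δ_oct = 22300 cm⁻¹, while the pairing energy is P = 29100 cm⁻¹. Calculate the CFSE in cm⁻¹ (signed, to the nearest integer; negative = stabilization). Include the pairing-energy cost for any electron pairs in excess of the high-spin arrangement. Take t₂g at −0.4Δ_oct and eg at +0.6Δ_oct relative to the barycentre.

0

Group 8 minus oxidation state +3 gives a d⁵ configuration for Fe³⁺.
Δ_oct < P, so pairing is avoided: the ground state is high-spin.
Filling d⁵ accordingly: t₂g³ eg².
Orbital CFSE = 0.0Δ_oct = 0.0 × 22300 = 0 cm⁻¹.
High-spin has no excess pairs, so no pairing correction applies.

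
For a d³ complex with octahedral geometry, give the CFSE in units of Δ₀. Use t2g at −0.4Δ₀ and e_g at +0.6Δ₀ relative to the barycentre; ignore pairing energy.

Configuration: t2g^3 e_g^0.
CFSE = 3(-0.4Δ₀) + 0(0.6Δ₀) = -1.2Δ₀ + 0.0Δ₀ = -1.2Δ₀.

-1.2 Δ₀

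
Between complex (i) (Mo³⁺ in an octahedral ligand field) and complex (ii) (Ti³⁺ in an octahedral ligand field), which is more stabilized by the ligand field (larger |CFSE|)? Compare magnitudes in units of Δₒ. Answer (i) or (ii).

(i): Mo is in group 6, so Mo³⁺ is d³ (6 − 3 = 3); t₂g³ eg⁰, CFSE = -1.2Δₒ.
(ii): Ti sits in group 4; removing 3 electrons leaves Ti³⁺ with 4 − 3 = 1 d electrons; For octahedral d¹ the high- and low-spin configurations coincide; t2g^1 e_g^0, CFSE = -0.4Δₒ.
So (i) has the larger |CFSE|.

(i)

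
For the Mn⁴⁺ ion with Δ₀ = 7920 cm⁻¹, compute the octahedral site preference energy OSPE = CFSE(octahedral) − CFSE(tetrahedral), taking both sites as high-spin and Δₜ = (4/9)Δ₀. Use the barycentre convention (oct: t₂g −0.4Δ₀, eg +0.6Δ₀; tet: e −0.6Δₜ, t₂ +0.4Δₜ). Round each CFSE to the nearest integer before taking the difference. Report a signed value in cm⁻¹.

Group 7 minus oxidation state +4 gives a d³ configuration for Mn⁴⁺.
Octahedral high-spin t2g^3 e_g^0: CFSE = -1.2 × 7920 = -9504 cm⁻¹.
Tetrahedral e^2 t2^1 gives -0.8Δₜ = -0.8 × (4/9) × 7920 = -2816 cm⁻¹.
OSPE = -9504 − (-2816) = -6688 cm⁻¹.

-6688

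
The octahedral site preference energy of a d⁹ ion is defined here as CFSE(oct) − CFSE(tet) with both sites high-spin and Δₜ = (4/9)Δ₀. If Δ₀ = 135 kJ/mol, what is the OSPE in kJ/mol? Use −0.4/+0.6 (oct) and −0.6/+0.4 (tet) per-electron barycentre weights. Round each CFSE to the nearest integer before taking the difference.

-57

Octahedral (high-spin): t2g^6 e_g^3, CFSE = 6(−0.4) + 3(+0.6) = -0.6Δ₀ = -0.6 × 135 = -81 kJ/mol.
In a tetrahedral site the filling is e^4 t2^5: CFSE(tet) = -0.4Δₜ = -0.4 × (4/9)(135) = -24 kJ/mol.
Subtracting, OSPE = -81 − (-24) = -57 kJ/mol.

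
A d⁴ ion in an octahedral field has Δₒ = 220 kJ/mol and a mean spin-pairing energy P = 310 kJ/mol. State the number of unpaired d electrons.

4

Since Δₒ = 220 kJ/mol < P = 310 kJ/mol, the complex adopts the high-spin configuration.
That gives t₂g³ eg¹.
Unpaired electrons: 4.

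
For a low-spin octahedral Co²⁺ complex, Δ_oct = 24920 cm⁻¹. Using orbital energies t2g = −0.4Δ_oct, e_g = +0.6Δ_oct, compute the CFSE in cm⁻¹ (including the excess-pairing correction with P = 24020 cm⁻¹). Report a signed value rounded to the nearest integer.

-20836

Co is in group 9, so Co²⁺ is d⁷ (9 − 2 = 7).
Electron filling gives t2g^6 e_g^1.
The orbital stabilization is -1.8Δ_oct = -1.8 × 24920 = -44856 cm⁻¹.
High-spin d⁷ would be t2g^5 e_g^2 with 2 pairs; low-spin has 3, so 1 excess pair costs +1P = +24020 cm⁻¹.
Net CFSE = -44856 + 24020 = -20836 cm⁻¹.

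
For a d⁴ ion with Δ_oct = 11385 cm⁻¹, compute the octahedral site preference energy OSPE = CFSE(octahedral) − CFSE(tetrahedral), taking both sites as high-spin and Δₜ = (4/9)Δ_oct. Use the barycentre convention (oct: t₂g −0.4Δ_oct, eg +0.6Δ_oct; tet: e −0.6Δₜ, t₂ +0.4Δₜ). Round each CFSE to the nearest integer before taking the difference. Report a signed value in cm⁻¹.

-4807

Octahedral (high-spin): t₂g³ eg¹, CFSE = 3(−0.4) + 1(+0.6) = -0.6Δ_oct = -0.6 × 11385 = -6831 cm⁻¹.
In a tetrahedral site the filling is e² t₂²: CFSE(tet) = -0.4Δₜ = -0.4 × (4/9)(11385) = -2024 cm⁻¹.
OSPE = -6831 − (-2024) = -4807 cm⁻¹.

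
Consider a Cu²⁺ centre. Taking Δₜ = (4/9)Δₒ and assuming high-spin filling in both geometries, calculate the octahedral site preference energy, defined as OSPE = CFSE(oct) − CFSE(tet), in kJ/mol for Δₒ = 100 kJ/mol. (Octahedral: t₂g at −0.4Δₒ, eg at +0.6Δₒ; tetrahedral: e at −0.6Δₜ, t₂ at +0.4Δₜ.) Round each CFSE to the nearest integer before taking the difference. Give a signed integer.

Cu²⁺: group 11, so d-count = 11 − 2 = 9.
In an octahedral site d⁹ (HS) is t2g^6 e_g^3, giving CFSE(oct) = -0.6Δₒ = -60 kJ/mol.
Tetrahedral e^4 t2^5 gives -0.4Δₜ = -0.4 × (4/9) × 100 = -18 kJ/mol.
Subtracting, OSPE = -60 − (-18) = -42 kJ/mol.

-42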